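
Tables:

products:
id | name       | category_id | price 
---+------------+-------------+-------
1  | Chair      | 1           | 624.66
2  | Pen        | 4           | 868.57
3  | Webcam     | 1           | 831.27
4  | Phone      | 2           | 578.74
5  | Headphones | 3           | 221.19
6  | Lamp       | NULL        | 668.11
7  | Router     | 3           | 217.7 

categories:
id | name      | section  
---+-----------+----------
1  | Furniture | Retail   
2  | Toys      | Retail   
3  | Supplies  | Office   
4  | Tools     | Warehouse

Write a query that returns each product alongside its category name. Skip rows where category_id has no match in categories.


INNER JOIN keeps only products rows whose category_id matches an id in categories. Walk through each product:
  - product 1 (Chair): category_id=1 -> matches Furniture
  - product 2 (Pen): category_id=4 -> matches Tools
  - product 3 (Webcam): category_id=1 -> matches Furniture
  - product 4 (Phone): category_id=2 -> matches Toys
  - product 5 (Headphones): category_id=3 -> matches Supplies
  - product 6 (Lamp): category_id=NULL, no match -> dropped
  - product 7 (Router): category_id=3 -> matches Supplies
So 1 of 7 rows is dropped.

SQL:
SELECT a.name, b.name AS category
FROM products a
INNER JOIN categories b ON a.category_id = b.id

Result:
name       | category 
-----------+----------
Chair      | Furniture
Pen        | Tools    
Webcam     | Furniture
Phone      | Toys     
Headphones | Supplies 
Router     | Supplies 


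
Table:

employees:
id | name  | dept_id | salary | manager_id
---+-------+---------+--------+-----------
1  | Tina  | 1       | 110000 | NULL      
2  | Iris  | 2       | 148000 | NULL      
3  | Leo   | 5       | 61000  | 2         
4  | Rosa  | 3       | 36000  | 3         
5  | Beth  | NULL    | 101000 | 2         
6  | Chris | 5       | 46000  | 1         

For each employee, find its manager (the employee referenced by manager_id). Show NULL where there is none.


This is a self-join: employees is joined to a second copy of itself, matching each row's manager_id to another row's id. Use LEFT JOIN so rows with manager_id=NULL are kept.
  - employee 1 (Tina): manager_id=NULL -> NULL
  - employee 2 (Iris): manager_id=NULL -> NULL
  - employee 3 (Leo): manager_id=2 -> Iris
  - employee 4 (Rosa): manager_id=3 -> Leo
  - employee 5 (Beth): manager_id=2 -> Iris
  - employee 6 (Chris): manager_id=1 -> Tina

SQL:
SELECT a.name AS item, b.name AS manager
FROM employees a
LEFT JOIN employees b ON a.manager_id = b.id

Result:
item  | manager
------+--------
Tina  | NULL   
Iris  | NULL   
Leo   | Iris   
Rosa  | Leo    
Beth  | Iris   
Chris | Tina   


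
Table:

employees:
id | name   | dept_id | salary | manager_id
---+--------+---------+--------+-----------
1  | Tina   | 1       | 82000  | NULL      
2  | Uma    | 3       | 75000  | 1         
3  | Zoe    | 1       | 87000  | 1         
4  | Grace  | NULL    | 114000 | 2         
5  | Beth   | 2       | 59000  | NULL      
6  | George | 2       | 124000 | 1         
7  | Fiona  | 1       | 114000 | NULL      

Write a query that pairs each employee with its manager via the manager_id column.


This is a self-join: employees is joined to a second copy of itself, matching each row's manager_id to another row's id. Use LEFT JOIN so rows with manager_id=NULL are kept.
  - employee 1 (Tina): manager_id=NULL -> NULL
  - employee 2 (Uma): manager_id=1 -> Tina
  - employee 3 (Zoe): manager_id=1 -> Tina
  - employee 4 (Grace): manager_id=2 -> Uma
  - employee 5 (Beth): manager_id=NULL -> NULL
  - employee 6 (George): manager_id=1 -> Tina
  - employee 7 (Fiona): manager_id=NULL -> NULL

SQL:
SELECT a.name AS item, b.name AS manager
FROM employees a
LEFT JOIN employees b ON a.manager_id = b.id

Result:
item   | manager
-------+--------
Tina   | NULL   
Uma    | Tina   
Zoe    | Tina   
Grace  | Uma    
Beth   | NULL   
George | Tina   
Fiona  | NULL   


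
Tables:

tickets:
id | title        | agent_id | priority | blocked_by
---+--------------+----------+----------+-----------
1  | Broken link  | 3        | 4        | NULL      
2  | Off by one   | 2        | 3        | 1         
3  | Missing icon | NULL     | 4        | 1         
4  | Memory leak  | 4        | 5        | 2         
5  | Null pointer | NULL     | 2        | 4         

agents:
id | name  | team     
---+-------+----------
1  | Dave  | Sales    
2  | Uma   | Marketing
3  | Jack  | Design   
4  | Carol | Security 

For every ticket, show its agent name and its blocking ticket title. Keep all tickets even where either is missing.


Two LEFT JOINs from the same base table tickets: one to agents via agent_id, one to tickets itself via blocked_by. Both are LEFT so every ticket is preserved.
Match against agents:
  - ticket 1 (Broken link): agent_id=3 -> matches Jack
  - ticket 2 (Off by one): agent_id=2 -> matches Uma
  - ticket 3 (Missing icon): agent_id=NULL, no match -> kept with NULL
  - ticket 4 (Memory leak): agent_id=4 -> matches Carol
  - ticket 5 (Null pointer): agent_id=NULL, no match -> kept with NULL
Match against tickets (self):
  - ticket 1 (Broken link): blocked_by=NULL -> NULL
  - ticket 2 (Off by one): blocked_by=1 -> Broken link
  - ticket 3 (Missing icon): blocked_by=1 -> Broken link
  - ticket 4 (Memory leak): blocked_by=2 -> Off by one
  - ticket 5 (Null pointer): blocked_by=4 -> Memory leak

SQL:
SELECT a.title, b.name AS agent, c.title AS blocked_by
FROM tickets a
LEFT JOIN agents b ON a.agent_id = b.id
LEFT JOIN tickets c ON a.blocked_by = c.id

Result:
title        | agent | blocked_by 
-------------+-------+------------
Broken link  | Jack  | NULL       
Off by one   | Uma   | Broken link
Missing icon | NULL  | Broken link
Memory leak  | Carol | Off by one 
Null pointer | NULL  | Memory leak


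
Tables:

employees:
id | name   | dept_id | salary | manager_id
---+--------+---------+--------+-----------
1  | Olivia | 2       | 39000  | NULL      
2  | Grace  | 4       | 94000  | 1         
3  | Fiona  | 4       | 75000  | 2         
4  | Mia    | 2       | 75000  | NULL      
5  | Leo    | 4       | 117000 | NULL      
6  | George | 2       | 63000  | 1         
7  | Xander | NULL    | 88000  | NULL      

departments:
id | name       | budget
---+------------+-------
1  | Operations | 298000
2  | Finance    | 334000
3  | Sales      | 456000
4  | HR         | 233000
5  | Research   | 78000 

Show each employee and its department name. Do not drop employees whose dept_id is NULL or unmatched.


LEFT JOIN keeps every row from employees (the left table); where dept_id has no match in departments, the department columns become NULL. Walk through each employee:
  - employee 1 (Olivia): dept_id=2 -> matches Finance
  - employee 2 (Grace): dept_id=4 -> matches HR
  - employee 3 (Fiona): dept_id=4 -> matches HR
  - employee 4 (Mia): dept_id=2 -> matches Finance
  - employee 5 (Leo): dept_id=4 -> matches HR
  - employee 6 (George): dept_id=2 -> matches Finance
  - employee 7 (Xander): dept_id=NULL, no match -> kept with NULL
All 7 rows appear; 1 has NULL department.

SQL:
SELECT a.name, b.name AS department
FROM employees a
LEFT JOIN departments b ON a.dept_id = b.id

Result:
name   | department
-------+-----------
Olivia | Finance   
Grace  | HR        
Fiona  | HR        
Mia    | Finance   
Leo    | HR        
George | Finance   
Xander | NULL      


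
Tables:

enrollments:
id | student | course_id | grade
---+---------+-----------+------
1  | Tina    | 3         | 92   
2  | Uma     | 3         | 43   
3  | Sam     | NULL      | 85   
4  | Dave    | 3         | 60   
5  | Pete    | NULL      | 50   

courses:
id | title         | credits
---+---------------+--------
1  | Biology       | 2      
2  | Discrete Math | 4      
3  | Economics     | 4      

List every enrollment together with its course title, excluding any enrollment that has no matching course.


INNER JOIN keeps only enrollments rows whose course_id matches an id in courses. Walk through each enrollment:
  - enrollment 1 (Tina): course_id=3 -> matches Economics
  - enrollment 2 (Uma): course_id=3 -> matches Economics
  - enrollment 3 (Sam): course_id=NULL, no match -> dropped
  - enrollment 4 (Dave): course_id=3 -> matches Economics
  - enrollment 5 (Pete): course_id=NULL, no match -> dropped
So 2 of 5 rows are dropped.

SQL:
SELECT a.student, b.title AS course
FROM enrollments a
INNER JOIN courses b ON a.course_id = b.id

Result:
student | course   
--------+----------
Tina    | Economics
Uma     | Economics
Dave    | Economics


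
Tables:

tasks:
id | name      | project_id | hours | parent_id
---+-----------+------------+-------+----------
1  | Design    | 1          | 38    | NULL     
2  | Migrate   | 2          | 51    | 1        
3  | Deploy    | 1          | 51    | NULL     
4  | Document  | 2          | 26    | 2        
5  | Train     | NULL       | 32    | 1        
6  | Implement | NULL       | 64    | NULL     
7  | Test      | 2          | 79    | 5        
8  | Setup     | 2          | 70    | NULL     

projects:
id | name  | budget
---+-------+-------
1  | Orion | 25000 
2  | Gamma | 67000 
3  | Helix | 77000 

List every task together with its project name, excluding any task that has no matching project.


INNER JOIN keeps only tasks rows whose project_id matches an id in projects. Walk through each task:
  - task 1 (Design): project_id=1 -> matches Orion
  - task 2 (Migrate): project_id=2 -> matches Gamma
  - task 3 (Deploy): project_id=1 -> matches Orion
  - task 4 (Document): project_id=2 -> matches Gamma
  - task 5 (Train): project_id=NULL, no match -> dropped
  - task 6 (Implement): project_id=NULL, no match -> dropped
  - task 7 (Test): project_id=2 -> matches Gamma
  - task 8 (Setup): project_id=2 -> matches Gamma
So 2 of 8 rows are dropped.

SQL:
SELECT a.name, b.name AS project
FROM tasks a
INNER JOIN projects b ON a.project_id = b.id

Result:
name     | project
---------+--------
Design   | Orion  
Migrate  | Gamma  
Deploy   | Orion  
Document | Gamma  
Test     | Gamma  
Setup    | Gamma  


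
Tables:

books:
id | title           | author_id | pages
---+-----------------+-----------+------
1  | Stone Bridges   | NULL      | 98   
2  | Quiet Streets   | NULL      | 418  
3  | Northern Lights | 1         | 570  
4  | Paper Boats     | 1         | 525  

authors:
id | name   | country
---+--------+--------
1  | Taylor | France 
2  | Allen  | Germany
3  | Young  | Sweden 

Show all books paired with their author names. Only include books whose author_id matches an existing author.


INNER JOIN keeps only books rows whose author_id matches an id in authors. Walk through each book:
  - book 1 (Stone Bridges): author_id=NULL, no match -> dropped
  - book 2 (Quiet Streets): author_id=NULL, no match -> dropped
  - book 3 (Northern Lights): author_id=1 -> matches Taylor
  - book 4 (Paper Boats): author_id=1 -> matches Taylor
So 2 of 4 rows are dropped.

SQL:
SELECT a.title, b.name AS author
FROM books a
INNER JOIN authors b ON a.author_id = b.id

Result:
title           | author
----------------+-------
Northern Lights | Taylor
Paper Boats     | Taylor


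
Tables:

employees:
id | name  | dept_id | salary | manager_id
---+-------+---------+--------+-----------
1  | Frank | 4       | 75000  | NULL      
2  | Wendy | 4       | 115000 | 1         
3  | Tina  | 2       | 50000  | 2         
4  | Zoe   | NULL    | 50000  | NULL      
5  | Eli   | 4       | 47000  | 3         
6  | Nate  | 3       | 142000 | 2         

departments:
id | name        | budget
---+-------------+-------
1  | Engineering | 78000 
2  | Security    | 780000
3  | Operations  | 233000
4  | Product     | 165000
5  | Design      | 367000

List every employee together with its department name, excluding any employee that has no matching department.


INNER JOIN keeps only employees rows whose dept_id matches an id in departments. Walk through each employee:
  - employee 1 (Frank): dept_id=4 -> matches Product
  - employee 2 (Wendy): dept_id=4 -> matches Product
  - employee 3 (Tina): dept_id=2 -> matches Security
  - employee 4 (Zoe): dept_id=NULL, no match -> dropped
  - employee 5 (Eli): dept_id=4 -> matches Product
  - employee 6 (Nate): dept_id=3 -> matches Operations
So 1 of 6 rows is dropped.

SQL:
SELECT a.name, b.name AS department
FROM employees a
INNER JOIN departments b ON a.dept_id = b.id

Result:
name  | department
------+-----------
Frank | Product   
Wendy | Product   
Tina  | Security  
Eli   | Product   
Nate  | Operations


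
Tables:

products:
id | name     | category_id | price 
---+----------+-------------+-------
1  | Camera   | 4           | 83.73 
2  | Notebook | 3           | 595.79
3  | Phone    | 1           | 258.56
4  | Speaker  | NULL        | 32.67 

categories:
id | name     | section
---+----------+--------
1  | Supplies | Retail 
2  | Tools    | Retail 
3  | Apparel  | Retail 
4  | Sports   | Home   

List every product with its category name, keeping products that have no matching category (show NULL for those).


LEFT JOIN keeps every row from products (the left table); where category_id has no match in categories, the category columns become NULL. Walk through each product:
  - product 1 (Camera): category_id=4 -> matches Sports
  - product 2 (Notebook): category_id=3 -> matches Apparel
  - product 3 (Phone): category_id=1 -> matches Supplies
  - product 4 (Speaker): category_id=NULL, no match -> kept with NULL
All 4 rows appear; 1 has NULL category.

SQL:
SELECT a.name, b.name AS category
FROM products a
LEFT JOIN categories b ON a.category_id = b.id

Result:
name     | category
---------+---------
Camera   | Sports  
Notebook | Apparel 
Phone    | Supplies
Speaker  | NULL    


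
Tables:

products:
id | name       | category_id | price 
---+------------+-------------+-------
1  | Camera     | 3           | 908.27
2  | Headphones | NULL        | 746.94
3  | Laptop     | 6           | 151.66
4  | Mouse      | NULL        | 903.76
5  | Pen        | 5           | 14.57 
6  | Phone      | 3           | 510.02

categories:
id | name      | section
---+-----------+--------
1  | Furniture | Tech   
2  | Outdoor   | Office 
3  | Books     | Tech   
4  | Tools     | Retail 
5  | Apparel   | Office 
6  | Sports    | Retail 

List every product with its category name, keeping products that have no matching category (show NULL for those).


LEFT JOIN keeps every row from products (the left table); where category_id has no match in categories, the category columns become NULL. Walk through each product:
  - product 1 (Camera): category_id=3 -> matches Books
  - product 2 (Headphones): category_id=NULL, no match -> kept with NULL
  - product 3 (Laptop): category_id=6 -> matches Sports
  - product 4 (Mouse): category_id=NULL, no match -> kept with NULL
  - product 5 (Pen): category_id=5 -> matches Apparel
  - product 6 (Phone): category_id=3 -> matches Books
All 6 rows appear; 2 have NULL category.

SQL:
SELECT a.name, b.name AS category
FROM products a
LEFT JOIN categories b ON a.category_id = b.id

Result:
name       | category
-----------+---------
Camera     | Books   
Headphones | NULL    
Laptop     | Sports  
Mouse      | NULL    
Pen        | Apparel 
Phone      | Books   


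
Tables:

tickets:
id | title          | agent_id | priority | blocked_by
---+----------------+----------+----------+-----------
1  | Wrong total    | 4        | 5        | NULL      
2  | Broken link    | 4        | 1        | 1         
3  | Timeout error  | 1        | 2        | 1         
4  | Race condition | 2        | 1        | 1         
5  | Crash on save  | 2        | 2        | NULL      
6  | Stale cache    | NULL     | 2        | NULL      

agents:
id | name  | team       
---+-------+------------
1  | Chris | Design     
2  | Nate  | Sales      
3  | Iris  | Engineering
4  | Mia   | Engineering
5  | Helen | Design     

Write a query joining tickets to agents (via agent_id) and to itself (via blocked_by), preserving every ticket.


Two LEFT JOINs from the same base table tickets: one to agents via agent_id, one to tickets itself via blocked_by. Both are LEFT so every ticket is preserved.
Match against agents:
  - ticket 1 (Wrong total): agent_id=4 -> matches Mia
  - ticket 2 (Broken link): agent_id=4 -> matches Mia
  - ticket 3 (Timeout error): agent_id=1 -> matches Chris
  - ticket 4 (Race condition): agent_id=2 -> matches Nate
  - ticket 5 (Crash on save): agent_id=2 -> matches Nate
  - ticket 6 (Stale cache): agent_id=NULL, no match -> kept with NULL
Match against tickets (self):
  - ticket 1 (Wrong total): blocked_by=NULL -> NULL
  - ticket 2 (Broken link): blocked_by=1 -> Wrong total
  - ticket 3 (Timeout error): blocked_by=1 -> Wrong total
  - ticket 4 (Race condition): blocked_by=1 -> Wrong total
  - ticket 5 (Crash on save): blocked_by=NULL -> NULL
  - ticket 6 (Stale cache): blocked_by=NULL -> NULL

SQL:
SELECT a.title, b.name AS agent, c.title AS blocked_by
FROM tickets a
LEFT JOIN agents b ON a.agent_id = b.id
LEFT JOIN tickets c ON a.blocked_by = c.id

Result:
title          | agent | blocked_by 
---------------+-------+------------
Wrong total    | Mia   | NULL       
Broken link    | Mia   | Wrong total
Timeout error  | Chris | Wrong total
Race condition | Nate  | Wrong total
Crash on save  | Nate  | NULL       
Stale cache    | NULL  | NULL       


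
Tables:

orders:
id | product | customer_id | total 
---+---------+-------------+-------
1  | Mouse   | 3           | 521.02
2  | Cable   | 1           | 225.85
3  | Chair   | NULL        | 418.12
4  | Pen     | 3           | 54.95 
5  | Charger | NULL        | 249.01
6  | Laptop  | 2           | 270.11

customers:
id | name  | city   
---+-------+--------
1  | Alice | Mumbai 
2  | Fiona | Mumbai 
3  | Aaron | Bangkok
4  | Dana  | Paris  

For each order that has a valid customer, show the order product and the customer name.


INNER JOIN keeps only orders rows whose customer_id matches an id in customers. Walk through each order:
  - order 1 (Mouse): customer_id=3 -> matches Aaron
  - order 2 (Cable): customer_id=1 -> matches Alice
  - order 3 (Chair): customer_id=NULL, no match -> dropped
  - order 4 (Pen): customer_id=3 -> matches Aaron
  - order 5 (Charger): customer_id=NULL, no match -> dropped
  - order 6 (Laptop): customer_id=2 -> matches Fiona
So 2 of 6 rows are dropped.

SQL:
SELECT a.product, b.name AS customer
FROM orders a
INNER JOIN customers b ON a.customer_id = b.id

Result:
product | customer
--------+---------
Mouse   | Aaron   
Cable   | Alice   
Pen     | Aaron   
Laptop  | Fiona   


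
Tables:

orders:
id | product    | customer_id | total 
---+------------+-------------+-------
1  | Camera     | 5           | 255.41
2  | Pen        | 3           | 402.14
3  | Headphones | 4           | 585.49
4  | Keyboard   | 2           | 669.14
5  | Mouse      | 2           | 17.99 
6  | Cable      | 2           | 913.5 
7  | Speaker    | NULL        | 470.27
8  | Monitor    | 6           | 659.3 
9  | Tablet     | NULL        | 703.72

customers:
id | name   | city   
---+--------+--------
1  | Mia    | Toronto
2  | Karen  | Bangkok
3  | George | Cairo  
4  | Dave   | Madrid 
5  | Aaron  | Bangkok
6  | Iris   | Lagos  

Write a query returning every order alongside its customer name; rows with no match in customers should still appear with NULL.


LEFT JOIN keeps every row from orders (the left table); where customer_id has no match in customers, the customer columns become NULL. Walk through each order:
  - order 1 (Camera): customer_id=5 -> matches Aaron
  - order 2 (Pen): customer_id=3 -> matches George
  - order 3 (Headphones): customer_id=4 -> matches Dave
  - order 4 (Keyboard): customer_id=2 -> matches Karen
  - order 5 (Mouse): customer_id=2 -> matches Karen
  - order 6 (Cable): customer_id=2 -> matches Karen
  - order 7 (Speaker): customer_id=NULL, no match -> kept with NULL
  - order 8 (Monitor): customer_id=6 -> matches Iris
  - order 9 (Tablet): customer_id=NULL, no match -> kept with NULL
All 9 rows appear; 2 have NULL customer.

SQL:
SELECT a.product, b.name AS customer
FROM orders a
LEFT JOIN customers b ON a.customer_id = b.id

Result:
product    | customer
-----------+---------
Camera     | Aaron   
Pen        | George  
Headphones | Dave    
Keyboard   | Karen   
Mouse      | Karen   
Cable      | Karen   
Speaker    | NULL    
Monitor    | Iris    
Tablet     | NULL    


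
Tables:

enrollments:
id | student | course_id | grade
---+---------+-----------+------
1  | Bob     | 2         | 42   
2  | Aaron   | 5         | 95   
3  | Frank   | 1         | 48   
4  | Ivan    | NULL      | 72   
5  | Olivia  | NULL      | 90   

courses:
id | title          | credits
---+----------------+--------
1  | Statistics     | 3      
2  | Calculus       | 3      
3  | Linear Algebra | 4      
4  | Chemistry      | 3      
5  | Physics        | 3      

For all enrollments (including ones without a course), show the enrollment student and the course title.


LEFT JOIN keeps every row from enrollments (the left table); where course_id has no match in courses, the course columns become NULL. Walk through each enrollment:
  - enrollment 1 (Bob): course_id=2 -> matches Calculus
  - enrollment 2 (Aaron): course_id=5 -> matches Physics
  - enrollment 3 (Frank): course_id=1 -> matches Statistics
  - enrollment 4 (Ivan): course_id=NULL, no match -> kept with NULL
  - enrollment 5 (Olivia): course_id=NULL, no match -> kept with NULL
All 5 rows appear; 2 have NULL course.

SQL:
SELECT a.student, b.title AS course
FROM enrollments a
LEFT JOIN courses b ON a.course_id = b.id

Result:
student | course    
--------+-----------
Bob     | Calculus  
Aaron   | Physics   
Frank   | Statistics
Ivan    | NULL      
Olivia  | NULL      


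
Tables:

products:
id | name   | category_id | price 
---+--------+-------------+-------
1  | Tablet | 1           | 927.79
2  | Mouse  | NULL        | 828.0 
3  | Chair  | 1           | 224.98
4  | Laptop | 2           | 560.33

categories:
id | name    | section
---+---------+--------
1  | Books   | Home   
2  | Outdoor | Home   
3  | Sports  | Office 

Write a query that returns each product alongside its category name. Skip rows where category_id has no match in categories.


INNER JOIN keeps only products rows whose category_id matches an id in categories. Walk through each product:
  - product 1 (Tablet): category_id=1 -> matches Books
  - product 2 (Mouse): category_id=NULL, no match -> dropped
  - product 3 (Chair): category_id=1 -> matches Books
  - product 4 (Laptop): category_id=2 -> matches Outdoor
So 1 of 4 rows is dropped.

SQL:
SELECT a.name, b.name AS category
FROM products a
INNER JOIN categories b ON a.category_id = b.id

Result:
name   | category
-------+---------
Tablet | Books   
Chair  | Books   
Laptop | Outdoor 


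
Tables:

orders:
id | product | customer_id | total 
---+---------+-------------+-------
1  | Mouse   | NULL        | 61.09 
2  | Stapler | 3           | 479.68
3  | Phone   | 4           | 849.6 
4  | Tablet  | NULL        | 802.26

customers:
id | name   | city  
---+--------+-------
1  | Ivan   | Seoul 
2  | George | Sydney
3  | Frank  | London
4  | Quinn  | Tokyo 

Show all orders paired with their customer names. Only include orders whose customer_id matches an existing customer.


INNER JOIN keeps only orders rows whose customer_id matches an id in customers. Walk through each order:
  - order 1 (Mouse): customer_id=NULL, no match -> dropped
  - order 2 (Stapler): customer_id=3 -> matches Frank
  - order 3 (Phone): customer_id=4 -> matches Quinn
  - order 4 (Tablet): customer_id=NULL, no match -> dropped
So 2 of 4 rows are dropped.

SQL:
SELECT a.product, b.name AS customer
FROM orders a
INNER JOIN customers b ON a.customer_id = b.id

Result:
product | customer
--------+---------
Stapler | Frank   
Phone   | Quinn   


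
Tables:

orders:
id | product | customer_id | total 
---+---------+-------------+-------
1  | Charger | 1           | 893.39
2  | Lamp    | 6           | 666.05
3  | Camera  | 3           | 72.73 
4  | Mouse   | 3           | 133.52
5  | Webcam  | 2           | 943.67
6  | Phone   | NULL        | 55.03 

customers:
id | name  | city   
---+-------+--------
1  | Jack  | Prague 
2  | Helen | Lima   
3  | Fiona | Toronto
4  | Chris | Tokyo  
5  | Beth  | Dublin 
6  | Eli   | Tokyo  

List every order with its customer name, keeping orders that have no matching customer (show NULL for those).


LEFT JOIN keeps every row from orders (the left table); where customer_id has no match in customers, the customer columns become NULL. Walk through each order:
  - order 1 (Charger): customer_id=1 -> matches Jack
  - order 2 (Lamp): customer_id=6 -> matches Eli
  - order 3 (Camera): customer_id=3 -> matches Fiona
  - order 4 (Mouse): customer_id=3 -> matches Fiona
  - order 5 (Webcam): customer_id=2 -> matches Helen
  - order 6 (Phone): customer_id=NULL, no match -> kept with NULL
All 6 rows appear; 1 has NULL customer.

SQL:
SELECT a.product, b.name AS customer
FROM orders a
LEFT JOIN customers b ON a.customer_id = b.id

Result:
product | customer
--------+---------
Charger | Jack    
Lamp    | Eli     
Camera  | Fiona   
Mouse   | Fiona   
Webcam  | Helen   
Phone   | NULL    


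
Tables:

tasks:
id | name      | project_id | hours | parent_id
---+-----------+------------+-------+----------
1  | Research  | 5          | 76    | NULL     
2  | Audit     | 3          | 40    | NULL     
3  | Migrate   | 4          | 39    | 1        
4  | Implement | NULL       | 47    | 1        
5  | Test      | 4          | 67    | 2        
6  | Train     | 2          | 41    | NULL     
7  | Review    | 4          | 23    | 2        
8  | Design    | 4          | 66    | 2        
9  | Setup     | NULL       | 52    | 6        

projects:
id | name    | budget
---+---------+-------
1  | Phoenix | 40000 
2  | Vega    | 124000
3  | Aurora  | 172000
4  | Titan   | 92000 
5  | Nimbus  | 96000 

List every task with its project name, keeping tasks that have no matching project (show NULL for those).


LEFT JOIN keeps every row from tasks (the left table); where project_id has no match in projects, the project columns become NULL. Walk through each task:
  - task 1 (Research): project_id=5 -> matches Nimbus
  - task 2 (Audit): project_id=3 -> matches Aurora
  - task 3 (Migrate): project_id=4 -> matches Titan
  - task 4 (Implement): project_id=NULL, no match -> kept with NULL
  - task 5 (Test): project_id=4 -> matches Titan
  - task 6 (Train): project_id=2 -> matches Vega
  - task 7 (Review): project_id=4 -> matches Titan
  - task 8 (Design): project_id=4 -> matches Titan
  - task 9 (Setup): project_id=NULL, no match -> kept with NULL
All 9 rows appear; 2 have NULL project.

SQL:
SELECT a.name, b.name AS project
FROM tasks a
LEFT JOIN projects b ON a.project_id = b.id

Result:
name      | project
----------+--------
Research  | Nimbus 
Audit     | Aurora 
Migrate   | Titan  
Implement | NULL   
Test      | Titan  
Train     | Vega   
Review    | Titan  
Design    | Titan  
Setup     | NULL   


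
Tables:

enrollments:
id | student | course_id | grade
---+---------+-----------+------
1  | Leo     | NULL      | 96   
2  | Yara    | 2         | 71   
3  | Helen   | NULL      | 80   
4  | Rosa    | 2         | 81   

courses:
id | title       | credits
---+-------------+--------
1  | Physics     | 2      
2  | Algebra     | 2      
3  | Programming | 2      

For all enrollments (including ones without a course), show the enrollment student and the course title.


LEFT JOIN keeps every row from enrollments (the left table); where course_id has no match in courses, the course columns become NULL. Walk through each enrollment:
  - enrollment 1 (Leo): course_id=NULL, no match -> kept with NULL
  - enrollment 2 (Yara): course_id=2 -> matches Algebra
  - enrollment 3 (Helen): course_id=NULL, no match -> kept with NULL
  - enrollment 4 (Rosa): course_id=2 -> matches Algebra
All 4 rows appear; 2 have NULL course.

SQL:
SELECT a.student, b.title AS course
FROM enrollments a
LEFT JOIN courses b ON a.course_id = b.id

Result:
student | course 
--------+--------
Leo     | NULL   
Yara    | Algebra
Helen   | NULL   
Rosa    | Algebra


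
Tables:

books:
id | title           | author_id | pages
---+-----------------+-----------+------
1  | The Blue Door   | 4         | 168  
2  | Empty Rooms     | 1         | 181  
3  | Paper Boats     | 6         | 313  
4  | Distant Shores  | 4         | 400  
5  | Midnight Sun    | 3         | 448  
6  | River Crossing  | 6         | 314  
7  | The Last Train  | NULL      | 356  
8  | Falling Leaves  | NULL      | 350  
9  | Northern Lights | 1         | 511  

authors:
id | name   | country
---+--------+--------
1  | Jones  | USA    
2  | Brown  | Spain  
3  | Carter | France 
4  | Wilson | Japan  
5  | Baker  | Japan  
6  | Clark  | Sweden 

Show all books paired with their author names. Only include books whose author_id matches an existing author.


INNER JOIN keeps only books rows whose author_id matches an id in authors. Walk through each book:
  - book 1 (The Blue Door): author_id=4 -> matches Wilson
  - book 2 (Empty Rooms): author_id=1 -> matches Jones
  - book 3 (Paper Boats): author_id=6 -> matches Clark
  - book 4 (Distant Shores): author_id=4 -> matches Wilson
  - book 5 (Midnight Sun): author_id=3 -> matches Carter
  - book 6 (River Crossing): author_id=6 -> matches Clark
  - book 7 (The Last Train): author_id=NULL, no match -> dropped
  - book 8 (Falling Leaves): author_id=NULL, no match -> dropped
  - book 9 (Northern Lights): author_id=1 -> matches Jones
So 2 of 9 rows are dropped.

SQL:
SELECT a.title, b.name AS author
FROM books a
INNER JOIN authors b ON a.author_id = b.id

Result:
title           | author
----------------+-------
The Blue Door   | Wilson
Empty Rooms     | Jones 
Paper Boats     | Clark 
Distant Shores  | Wilson
Midnight Sun    | Carter
River Crossing  | Clark 
Northern Lights | Jones 


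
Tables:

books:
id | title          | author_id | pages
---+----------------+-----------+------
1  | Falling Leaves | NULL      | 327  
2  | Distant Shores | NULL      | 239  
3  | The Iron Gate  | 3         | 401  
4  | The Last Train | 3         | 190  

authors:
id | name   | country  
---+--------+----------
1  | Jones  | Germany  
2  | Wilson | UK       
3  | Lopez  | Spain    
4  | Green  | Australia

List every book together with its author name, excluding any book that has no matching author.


INNER JOIN keeps only books rows whose author_id matches an id in authors. Walk through each book:
  - book 1 (Falling Leaves): author_id=NULL, no match -> dropped
  - book 2 (Distant Shores): author_id=NULL, no match -> dropped
  - book 3 (The Iron Gate): author_id=3 -> matches Lopez
  - book 4 (The Last Train): author_id=3 -> matches Lopez
So 2 of 4 rows are dropped.

SQL:
SELECT a.title, b.name AS author
FROM books a
INNER JOIN authors b ON a.author_id = b.id

Result:
title          | author
---------------+-------
The Iron Gate  | Lopez 
The Last Train | Lopez 


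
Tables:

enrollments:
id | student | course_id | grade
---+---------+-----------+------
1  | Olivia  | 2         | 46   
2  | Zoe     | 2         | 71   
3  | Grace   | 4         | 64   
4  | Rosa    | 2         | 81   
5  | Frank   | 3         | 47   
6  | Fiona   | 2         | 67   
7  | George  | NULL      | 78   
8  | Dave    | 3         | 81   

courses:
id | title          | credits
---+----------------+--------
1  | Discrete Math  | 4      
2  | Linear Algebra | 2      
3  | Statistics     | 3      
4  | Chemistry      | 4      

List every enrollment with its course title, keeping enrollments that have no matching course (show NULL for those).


LEFT JOIN keeps every row from enrollments (the left table); where course_id has no match in courses, the course columns become NULL. Walk through each enrollment:
  - enrollment 1 (Olivia): course_id=2 -> matches Linear Algebra
  - enrollment 2 (Zoe): course_id=2 -> matches Linear Algebra
  - enrollment 3 (Grace): course_id=4 -> matches Chemistry
  - enrollment 4 (Rosa): course_id=2 -> matches Linear Algebra
  - enrollment 5 (Frank): course_id=3 -> matches Statistics
  - enrollment 6 (Fiona): course_id=2 -> matches Linear Algebra
  - enrollment 7 (George): course_id=NULL, no match -> kept with NULL
  - enrollment 8 (Dave): course_id=3 -> matches Statistics
All 8 rows appear; 1 has NULL course.

SQL:
SELECT a.student, b.title AS course
FROM enrollments a
LEFT JOIN courses b ON a.course_id = b.id

Result:
student | course        
--------+---------------
Olivia  | Linear Algebra
Zoe     | Linear Algebra
Grace   | Chemistry     
Rosa    | Linear Algebra
Frank   | Statistics    
Fiona   | Linear Algebra
George  | NULL          
Dave    | Statistics    


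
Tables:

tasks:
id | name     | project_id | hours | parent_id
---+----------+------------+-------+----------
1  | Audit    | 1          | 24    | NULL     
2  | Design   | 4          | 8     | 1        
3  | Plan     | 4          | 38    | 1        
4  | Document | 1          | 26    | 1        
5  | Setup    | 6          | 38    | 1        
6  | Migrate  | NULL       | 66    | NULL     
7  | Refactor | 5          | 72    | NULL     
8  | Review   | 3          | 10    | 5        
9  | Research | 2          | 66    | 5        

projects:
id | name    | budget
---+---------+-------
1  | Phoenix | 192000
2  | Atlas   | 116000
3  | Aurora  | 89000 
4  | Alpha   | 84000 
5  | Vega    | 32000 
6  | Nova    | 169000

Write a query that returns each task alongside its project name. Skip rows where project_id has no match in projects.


INNER JOIN keeps only tasks rows whose project_id matches an id in projects. Walk through each task:
  - task 1 (Audit): project_id=1 -> matches Phoenix
  - task 2 (Design): project_id=4 -> matches Alpha
  - task 3 (Plan): project_id=4 -> matches Alpha
  - task 4 (Document): project_id=1 -> matches Phoenix
  - task 5 (Setup): project_id=6 -> matches Nova
  - task 6 (Migrate): project_id=NULL, no match -> dropped
  - task 7 (Refactor): project_id=5 -> matches Vega
  - task 8 (Review): project_id=3 -> matches Aurora
  - task 9 (Research): project_id=2 -> matches Atlas
So 1 of 9 rows is dropped.

SQL:
SELECT a.name, b.name AS project
FROM tasks a
INNER JOIN projects b ON a.project_id = b.id

Result:
name     | project
---------+--------
Audit    | Phoenix
Design   | Alpha  
Plan     | Alpha  
Document | Phoenix
Setup    | Nova   
Refactor | Vega   
Review   | Aurora 
Research | Atlas  


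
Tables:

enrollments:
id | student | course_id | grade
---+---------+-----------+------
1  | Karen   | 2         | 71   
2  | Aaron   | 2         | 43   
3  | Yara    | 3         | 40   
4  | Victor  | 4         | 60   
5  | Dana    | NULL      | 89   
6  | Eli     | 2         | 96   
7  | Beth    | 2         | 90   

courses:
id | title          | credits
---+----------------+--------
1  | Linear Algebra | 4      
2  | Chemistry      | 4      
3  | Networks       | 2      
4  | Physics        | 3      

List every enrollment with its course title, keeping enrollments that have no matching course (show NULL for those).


LEFT JOIN keeps every row from enrollments (the left table); where course_id has no match in courses, the course columns become NULL. Walk through each enrollment:
  - enrollment 1 (Karen): course_id=2 -> matches Chemistry
  - enrollment 2 (Aaron): course_id=2 -> matches Chemistry
  - enrollment 3 (Yara): course_id=3 -> matches Networks
  - enrollment 4 (Victor): course_id=4 -> matches Physics
  - enrollment 5 (Dana): course_id=NULL, no match -> kept with NULL
  - enrollment 6 (Eli): course_id=2 -> matches Chemistry
  - enrollment 7 (Beth): course_id=2 -> matches Chemistry
All 7 rows appear; 1 has NULL course.

SQL:
SELECT a.student, b.title AS course
FROM enrollments a
LEFT JOIN courses b ON a.course_id = b.id

Result:
student | course   
--------+----------
Karen   | Chemistry
Aaron   | Chemistry
Yara    | Networks 
Victor  | Physics  
Dana    | NULL     
Eli     | Chemistry
Beth    | Chemistry


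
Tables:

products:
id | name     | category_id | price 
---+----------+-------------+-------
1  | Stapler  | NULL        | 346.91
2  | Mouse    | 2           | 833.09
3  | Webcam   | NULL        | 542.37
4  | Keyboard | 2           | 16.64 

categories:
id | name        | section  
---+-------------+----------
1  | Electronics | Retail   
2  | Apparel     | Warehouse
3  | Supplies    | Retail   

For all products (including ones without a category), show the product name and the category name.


LEFT JOIN keeps every row from products (the left table); where category_id has no match in categories, the category columns become NULL. Walk through each product:
  - product 1 (Stapler): category_id=NULL, no match -> kept with NULL
  - product 2 (Mouse): category_id=2 -> matches Apparel
  - product 3 (Webcam): category_id=NULL, no match -> kept with NULL
  - product 4 (Keyboard): category_id=2 -> matches Apparel
All 4 rows appear; 2 have NULL category.

SQL:
SELECT a.name, b.name AS category
FROM products a
LEFT JOIN categories b ON a.category_id = b.id

Result:
name     | category
---------+---------
Stapler  | NULL    
Mouse    | Apparel 
Webcam   | NULL    
Keyboard | Apparel 


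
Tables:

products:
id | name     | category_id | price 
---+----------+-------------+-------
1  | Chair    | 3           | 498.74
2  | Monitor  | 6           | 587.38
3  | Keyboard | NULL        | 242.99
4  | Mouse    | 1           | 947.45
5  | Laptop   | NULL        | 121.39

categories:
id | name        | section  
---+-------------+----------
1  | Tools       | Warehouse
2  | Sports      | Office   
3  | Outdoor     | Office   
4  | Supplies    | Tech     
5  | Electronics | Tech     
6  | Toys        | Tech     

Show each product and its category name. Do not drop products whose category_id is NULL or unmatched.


LEFT JOIN keeps every row from products (the left table); where category_id has no match in categories, the category columns become NULL. Walk through each product:
  - product 1 (Chair): category_id=3 -> matches Outdoor
  - product 2 (Monitor): category_id=6 -> matches Toys
  - product 3 (Keyboard): category_id=NULL, no match -> kept with NULL
  - product 4 (Mouse): category_id=1 -> matches Tools
  - product 5 (Laptop): category_id=NULL, no match -> kept with NULL
All 5 rows appear; 2 have NULL category.

SQL:
SELECT a.name, b.name AS category
FROM products a
LEFT JOIN categories b ON a.category_id = b.id

Result:
name     | category
---------+---------
Chair    | Outdoor 
Monitor  | Toys    
Keyboard | NULL    
Mouse    | Tools   
Laptop   | NULL    


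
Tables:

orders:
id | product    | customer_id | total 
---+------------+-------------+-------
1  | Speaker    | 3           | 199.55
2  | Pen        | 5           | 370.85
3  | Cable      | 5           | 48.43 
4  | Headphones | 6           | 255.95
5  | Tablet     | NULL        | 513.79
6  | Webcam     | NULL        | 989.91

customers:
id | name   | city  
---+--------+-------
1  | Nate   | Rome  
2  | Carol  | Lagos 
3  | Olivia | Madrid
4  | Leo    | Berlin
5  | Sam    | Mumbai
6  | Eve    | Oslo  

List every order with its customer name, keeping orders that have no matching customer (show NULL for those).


LEFT JOIN keeps every row from orders (the left table); where customer_id has no match in customers, the customer columns become NULL. Walk through each order:
  - order 1 (Speaker): customer_id=3 -> matches Olivia
  - order 2 (Pen): customer_id=5 -> matches Sam
  - order 3 (Cable): customer_id=5 -> matches Sam
  - order 4 (Headphones): customer_id=6 -> matches Eve
  - order 5 (Tablet): customer_id=NULL, no match -> kept with NULL
  - order 6 (Webcam): customer_id=NULL, no match -> kept with NULL
All 6 rows appear; 2 have NULL customer.

SQL:
SELECT a.product, b.name AS customer
FROM orders a
LEFT JOIN customers b ON a.customer_id = b.id

Result:
product    | customer
-----------+---------
Speaker    | Olivia  
Pen        | Sam     
Cable      | Sam     
Headphones | Eve     
Tablet     | NULL    
Webcam     | NULL    


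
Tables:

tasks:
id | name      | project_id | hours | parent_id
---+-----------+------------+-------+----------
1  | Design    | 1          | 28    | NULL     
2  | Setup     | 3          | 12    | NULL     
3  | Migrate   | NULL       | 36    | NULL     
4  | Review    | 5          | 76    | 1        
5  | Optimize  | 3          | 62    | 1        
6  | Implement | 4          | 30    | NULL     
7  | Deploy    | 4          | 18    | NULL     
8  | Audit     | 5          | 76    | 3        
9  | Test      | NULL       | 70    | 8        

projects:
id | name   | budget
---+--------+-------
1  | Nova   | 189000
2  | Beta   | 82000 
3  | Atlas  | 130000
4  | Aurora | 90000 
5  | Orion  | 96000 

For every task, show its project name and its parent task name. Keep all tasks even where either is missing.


Two LEFT JOINs from the same base table tasks: one to projects via project_id, one to tasks itself via parent_id. Both are LEFT so every task is preserved.
Match against projects:
  - task 1 (Design): project_id=1 -> matches Nova
  - task 2 (Setup): project_id=3 -> matches Atlas
  - task 3 (Migrate): project_id=NULL, no match -> kept with NULL
  - task 4 (Review): project_id=5 -> matches Orion
  - task 5 (Optimize): project_id=3 -> matches Atlas
  - task 6 (Implement): project_id=4 -> matches Aurora
  - task 7 (Deploy): project_id=4 -> matches Aurora
  - task 8 (Audit): project_id=5 -> matches Orion
  - task 9 (Test): project_id=NULL, no match -> kept with NULL
Match against tasks (self):
  - task 1 (Design): parent_id=NULL -> NULL
  - task 2 (Setup): parent_id=NULL -> NULL
  - task 3 (Migrate): parent_id=NULL -> NULL
  - task 4 (Review): parent_id=1 -> Design
  - task 5 (Optimize): parent_id=1 -> Design
  - task 6 (Implement): parent_id=NULL -> NULL
  - task 7 (Deploy): parent_id=NULL -> NULL
  - task 8 (Audit): parent_id=3 -> Migrate
  - task 9 (Test): parent_id=8 -> Audit

SQL:
SELECT a.name, b.name AS project, c.name AS parent
FROM tasks a
LEFT JOIN projects b ON a.project_id = b.id
LEFT JOIN tasks c ON a.parent_id = c.id

Result:
name      | project | parent 
----------+---------+--------
Design    | Nova    | NULL   
Setup     | Atlas   | NULL   
Migrate   | NULL    | NULL   
Review    | Orion   | Design 
Optimize  | Atlas   | Design 
Implement | Aurora  | NULL   
Deploy    | Aurora  | NULL   
Audit     | Orion   | Migrate
Test      | NULL    | Audit  
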